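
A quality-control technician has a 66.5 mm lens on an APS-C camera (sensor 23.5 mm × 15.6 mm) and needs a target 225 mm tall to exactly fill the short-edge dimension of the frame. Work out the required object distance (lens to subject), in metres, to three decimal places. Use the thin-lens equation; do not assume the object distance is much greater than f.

1.026 m

Magnification m = h/W = dᵢ/dₒ; combined with 1/f = 1/dₒ + 1/dᵢ this gives dₒ = f·(1 + W/h).
dₒ = 66.5 mm × (1 + 225/15.6) = 66.5 × 15.4231 ≈ 1025.635 mm = 1.02563 m.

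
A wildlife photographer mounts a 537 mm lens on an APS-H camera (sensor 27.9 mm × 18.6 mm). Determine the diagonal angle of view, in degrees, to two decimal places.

Sensor diagonal = √(27.9² + 18.6²) = √1124.3700 ≈ 33.5316 mm.
Angle of view α = 2·arctan(d/2f) with d = 33.5316 mm and f = 537 mm.
d/2f = 0.03122; arctan(0.03122) ≈ 1.7883°, so α ≈ 3.5765°.

3.58°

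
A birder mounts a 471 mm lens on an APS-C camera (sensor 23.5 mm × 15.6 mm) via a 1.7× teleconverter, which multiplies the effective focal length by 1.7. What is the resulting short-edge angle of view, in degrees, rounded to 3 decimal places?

1.116°

Effective focal length f = 471 × 1.7 = 800.7 mm.
α = 2·arctan(15.6 / (2 × 800.7)) = 2·arctan(0.00974) ≈ 1.1163°.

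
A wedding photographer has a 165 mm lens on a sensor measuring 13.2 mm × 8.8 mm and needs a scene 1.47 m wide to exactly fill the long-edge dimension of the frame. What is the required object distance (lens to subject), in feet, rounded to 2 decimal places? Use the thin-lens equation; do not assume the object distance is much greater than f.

W: 1.47 m = 1470 mm.
Magnification m = w/W = dᵢ/dₒ; combined with 1/f = 1/dₒ + 1/dᵢ this gives dₒ = f·(1 + W/w).
dₒ = 165 mm × (1 + 1470/13.2) = 165 × 112.3636 ≈ 18540.000 mm = 18540.000/304.8 ft = 60.8268 ft.

60.83 ft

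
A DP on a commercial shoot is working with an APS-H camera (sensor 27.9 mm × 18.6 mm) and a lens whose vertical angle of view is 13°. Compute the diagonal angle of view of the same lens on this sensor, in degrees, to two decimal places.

23.21°

From the vertical AOV: f = 18.6 / (2·tan(6.5°)) = 18.6 / 0.22787 ≈ 81.6251 mm.
Sensor diagonal = √(27.9² + 18.6²) = √1124.3700 ≈ 33.5316 mm.
Diagonal AOV = 2·arctan(33.5316 / (2 × 81.6251)) = 2·arctan(0.20540) ≈ 23.2143°.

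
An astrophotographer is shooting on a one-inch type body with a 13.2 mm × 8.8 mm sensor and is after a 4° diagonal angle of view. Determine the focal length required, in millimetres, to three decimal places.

Sensor diagonal = √(13.2² + 8.8²) = √251.6800 ≈ 15.8644 mm.
From α = 2·arctan(d/2f) we get f = d / (2·tan(α/2)).
With d = 15.8644 mm and α/2 = 2°, tan(α/2) ≈ 0.03492, so f ≈ 15.8644 / 0.06984 ≈ 227.1489 mm.

227.149 mm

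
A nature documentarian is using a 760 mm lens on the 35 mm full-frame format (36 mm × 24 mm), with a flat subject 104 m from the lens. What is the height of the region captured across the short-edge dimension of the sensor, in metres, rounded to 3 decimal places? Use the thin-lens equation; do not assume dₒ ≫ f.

3.260 m

dₒ: 104 m = 104000 mm.
Similar triangles through the lens centre give W/dₒ = h/dᵢ; with 1/f = 1/dₒ + 1/dᵢ this gives W = h·(dₒ − f)/f.
W = 24 mm × (104000 − 760) / 760 = 24 × 135.8421 ≈ 3260.211 mm = 3.26021 m.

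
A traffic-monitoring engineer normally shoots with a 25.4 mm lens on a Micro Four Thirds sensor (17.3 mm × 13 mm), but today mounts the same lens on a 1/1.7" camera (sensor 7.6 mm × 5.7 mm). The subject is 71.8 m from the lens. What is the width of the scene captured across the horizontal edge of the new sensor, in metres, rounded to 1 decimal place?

The focal length stays 25.4 mm; the relevant sensor dimension is now w = 7.6 mm. Object distance dₒ = 71.8 m = 71800 mm.
Thin-lens field width W = w·(dₒ − f)/f = 7.6 × (71800 − 25.4)/25.4 ≈ 21475.865 mm = 21.4759 m.

21.5 m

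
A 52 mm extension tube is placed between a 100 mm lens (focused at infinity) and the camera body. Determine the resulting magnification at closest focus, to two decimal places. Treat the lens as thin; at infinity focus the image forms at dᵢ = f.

The tube moves the image plane from f to f + e, so dᵢ = 100 + 52 = 152 mm. Focus is achieved when 1/f = 1/dₒ + 1/dᵢ, giving dₒ = 1/(1/f − 1/(f+e)).
Magnification m = dᵢ/dₒ = (f+e)·(1/f − 1/(f+e)) = e/f = 52/100 ≈ 0.5200.

0.52×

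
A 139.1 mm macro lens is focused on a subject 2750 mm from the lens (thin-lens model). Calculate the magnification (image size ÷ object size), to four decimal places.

0.0533×

Thin lens: 1/f = 1/dₒ + 1/dᵢ → 1/dᵢ = 1/139.1 − 1/2750 = 0.0068254 mm⁻¹, so dᵢ ≈ 146.5108 mm.
Magnification m = dᵢ/dₒ = 146.5108/2750 ≈ 0.05328.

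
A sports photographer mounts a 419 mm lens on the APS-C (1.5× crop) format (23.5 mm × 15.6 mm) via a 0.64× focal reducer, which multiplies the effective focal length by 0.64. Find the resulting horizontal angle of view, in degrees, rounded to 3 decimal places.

5.018°

Effective focal length f = 419 × 0.64 = 268.16 mm.
α = 2·arctan(23.5 / (2 × 268.16)) = 2·arctan(0.04382) ≈ 5.0179°.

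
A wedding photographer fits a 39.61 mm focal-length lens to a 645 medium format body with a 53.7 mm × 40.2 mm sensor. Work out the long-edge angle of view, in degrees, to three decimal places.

Angle of view α = 2·arctan(w/2f) with w = 53.7 mm and f = 39.61 mm.
w/2f = 0.67786; arctan(0.67786) ≈ 34.1317°, so α ≈ 68.2635°.

68.263°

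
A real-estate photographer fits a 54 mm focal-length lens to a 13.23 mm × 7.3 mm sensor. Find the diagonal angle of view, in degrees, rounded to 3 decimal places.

15.929°

Sensor diagonal = √(13.23² + 7.3²) = √228.3229 ≈ 15.1104 mm.
Angle of view α = 2·arctan(d/2f) with d = 15.1104 mm and f = 54 mm.
d/2f = 0.13991; arctan(0.13991) ≈ 7.9646°, so α ≈ 15.9292°.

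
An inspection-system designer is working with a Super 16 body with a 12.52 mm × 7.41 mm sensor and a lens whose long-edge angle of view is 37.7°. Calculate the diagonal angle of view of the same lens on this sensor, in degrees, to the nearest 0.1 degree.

From the long-edge AOV: f = 12.52 / (2·tan(18.85°)) = 12.52 / 0.68280 ≈ 18.3362 mm.
Sensor diagonal = √(12.52² + 7.41²) = √211.6585 ≈ 14.5485 mm.
Diagonal AOV = 2·arctan(14.5485 / (2 × 18.3362)) = 2·arctan(0.39672) ≈ 43.2780°.

43.3°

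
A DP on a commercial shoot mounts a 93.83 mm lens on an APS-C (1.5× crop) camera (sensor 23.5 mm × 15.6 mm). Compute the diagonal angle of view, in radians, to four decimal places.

0.2984 rad

Sensor diagonal = √(23.5² + 15.6²) = √795.6100 ≈ 28.2066 mm.
Angle of view α = 2·arctan(d/2f) with d = 28.2066 mm and f = 93.83 mm.
d/2f = 0.15031; arctan(0.15031) ≈ 0.1492 rad, so α ≈ 0.2984 rad.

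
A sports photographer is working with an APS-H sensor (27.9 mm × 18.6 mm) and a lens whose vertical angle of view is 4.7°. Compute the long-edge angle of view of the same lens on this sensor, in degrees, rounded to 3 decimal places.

From the vertical AOV: f = 18.6 / (2·tan(2.35°)) = 18.6 / 0.08208 ≈ 226.6178 mm.
Long-edge AOV = 2·arctan(27.9 / (2 × 226.6178)) = 2·arctan(0.06156) ≈ 7.0451°.

7.045°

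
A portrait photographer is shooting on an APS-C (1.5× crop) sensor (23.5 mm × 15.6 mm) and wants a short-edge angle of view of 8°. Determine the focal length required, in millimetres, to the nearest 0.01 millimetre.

111.55 mm

From α = 2·arctan(h/2f) we get f = h / (2·tan(α/2)).
With h = 15.6 mm and α/2 = 4°, tan(α/2) ≈ 0.06993, so f ≈ 15.6 / 0.13985 ≈ 111.5452 mm.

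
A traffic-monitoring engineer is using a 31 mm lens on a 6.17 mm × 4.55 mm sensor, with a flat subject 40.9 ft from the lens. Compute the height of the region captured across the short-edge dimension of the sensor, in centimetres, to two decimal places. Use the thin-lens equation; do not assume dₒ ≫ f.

182.52 cm

dₒ: 40.9 ft × 304.8 mm/ft = 12466.32 mm.
Similar triangles through the lens centre give W/dₒ = h/dᵢ; with 1/f = 1/dₒ + 1/dᵢ this gives W = h·(dₒ − f)/f.
W = 4.55 mm × (12466.3 − 31) / 31 = 4.55 × 401.1393 ≈ 1825.184 mm = 182.518 cm.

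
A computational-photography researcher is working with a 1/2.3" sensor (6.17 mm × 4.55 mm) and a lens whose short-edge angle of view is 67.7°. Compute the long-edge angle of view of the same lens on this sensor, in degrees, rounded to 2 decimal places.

84.57°

From the short-edge AOV: f = 4.55 / (2·tan(33.85°)) = 4.55 / 1.34141 ≈ 3.3919 mm.
Long-edge AOV = 2·arctan(6.17 / (2 × 3.3919)) = 2·arctan(0.90951) ≈ 84.5735°.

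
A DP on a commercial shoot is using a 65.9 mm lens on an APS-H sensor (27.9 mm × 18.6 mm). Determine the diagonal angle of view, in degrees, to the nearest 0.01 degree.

28.55°

Sensor diagonal = √(27.9² + 18.6²) = √1124.3700 ≈ 33.5316 mm.
Angle of view α = 2·arctan(d/2f) with d = 33.5316 mm and f = 65.9 mm.
d/2f = 0.25441; arctan(0.25441) ≈ 14.2740°, so α ≈ 28.5479°.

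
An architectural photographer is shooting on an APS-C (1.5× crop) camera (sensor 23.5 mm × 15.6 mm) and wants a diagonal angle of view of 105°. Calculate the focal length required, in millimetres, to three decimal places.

Sensor diagonal = √(23.5² + 15.6²) = √795.6100 ≈ 28.2066 mm.
From α = 2·arctan(d/2f) we get f = d / (2·tan(α/2)).
With d = 28.2066 mm and α/2 = 52.5°, tan(α/2) ≈ 1.30323, so f ≈ 28.2066 / 2.60645 ≈ 10.8218 mm.

10.822 mm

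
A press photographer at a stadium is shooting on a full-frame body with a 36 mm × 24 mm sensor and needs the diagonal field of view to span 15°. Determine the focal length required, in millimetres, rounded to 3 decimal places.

164.321 mm

Sensor diagonal = √(36² + 24²) = √1872.0000 ≈ 43.2666 mm.
From α = 2·arctan(d/2f) we get f = d / (2·tan(α/2)).
With d = 43.2666 mm and α/2 = 7.5°, tan(α/2) ≈ 0.13165, so f ≈ 43.2666 / 0.26330 ≈ 164.3213 mm.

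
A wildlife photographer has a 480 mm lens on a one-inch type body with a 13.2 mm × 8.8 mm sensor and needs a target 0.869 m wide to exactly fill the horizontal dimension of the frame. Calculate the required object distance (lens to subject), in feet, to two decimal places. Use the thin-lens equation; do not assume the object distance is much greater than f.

W: 0.869 m = 869 mm.
Magnification m = w/W = dᵢ/dₒ; combined with 1/f = 1/dₒ + 1/dᵢ this gives dₒ = f·(1 + W/w).
dₒ = 480 mm × (1 + 869/13.2) = 480 × 66.8333 ≈ 32080.000 mm = 32080.000/304.8 ft = 105.249 ft.

105.25 ft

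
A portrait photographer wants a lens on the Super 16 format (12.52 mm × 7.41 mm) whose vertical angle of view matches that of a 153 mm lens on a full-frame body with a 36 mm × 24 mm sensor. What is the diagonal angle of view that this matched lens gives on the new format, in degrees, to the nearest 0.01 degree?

17.51°

Equal vertical AOV ⇒ f₂ = f₁ · 7.41/24 = 153 × 0.30875 ≈ 47.2388 mm.
Sensor diagonal = √(12.52² + 7.41²) = √211.6585 ≈ 14.5485 mm.
Diagonal AOV on the new format = 2·arctan(14.5485 / (2 × 47.2388)) = 2·arctan(0.15399) ≈ 17.5083°.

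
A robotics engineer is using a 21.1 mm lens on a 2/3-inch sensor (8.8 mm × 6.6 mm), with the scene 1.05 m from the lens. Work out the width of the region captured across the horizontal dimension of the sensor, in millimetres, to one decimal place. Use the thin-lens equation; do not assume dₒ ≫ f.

429.1 mm

dₒ: 1.05 m = 1050 mm.
Similar triangles through the lens centre give W/dₒ = w/dᵢ; with 1/f = 1/dₒ + 1/dᵢ this gives W = w·(dₒ − f)/f.
W = 8.8 mm × (1050 − 21.1) / 21.1 = 8.8 × 48.7630 ≈ 429.115 mm.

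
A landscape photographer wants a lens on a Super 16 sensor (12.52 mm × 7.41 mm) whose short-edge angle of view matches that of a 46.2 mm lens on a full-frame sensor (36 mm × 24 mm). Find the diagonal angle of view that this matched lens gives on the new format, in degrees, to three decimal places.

54.040°

Equal short-edge AOV ⇒ f₂ = f₁ · 7.41/24 = 46.2 × 0.30875 ≈ 14.2643 mm.
Sensor diagonal = √(12.52² + 7.41²) = √211.6585 ≈ 14.5485 mm.
Diagonal AOV on the new format = 2·arctan(14.5485 / (2 × 14.2643)) = 2·arctan(0.50996) ≈ 54.0398°.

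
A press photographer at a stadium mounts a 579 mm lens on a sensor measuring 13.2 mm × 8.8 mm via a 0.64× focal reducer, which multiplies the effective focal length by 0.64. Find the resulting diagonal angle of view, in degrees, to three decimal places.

2.453°

Effective focal length f = 579 × 0.64 = 370.56 mm.
Sensor diagonal = √(13.2² + 8.8²) = √251.6800 ≈ 15.8644 mm.
α = 2·arctan(15.864 / (2 × 370.56)) = 2·arctan(0.02141) ≈ 2.4526°.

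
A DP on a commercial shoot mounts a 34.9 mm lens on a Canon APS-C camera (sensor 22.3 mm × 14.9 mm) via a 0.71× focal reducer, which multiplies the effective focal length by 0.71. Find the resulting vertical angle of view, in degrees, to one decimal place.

33.5°

Effective focal length f = 34.9 × 0.71 = 24.779 mm.
α = 2·arctan(14.9 / (2 × 24.779)) = 2·arctan(0.30066) ≈ 33.4676°.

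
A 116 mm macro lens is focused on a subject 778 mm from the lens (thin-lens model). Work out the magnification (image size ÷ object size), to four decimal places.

0.1752×

Thin lens: 1/f = 1/dₒ + 1/dᵢ → 1/dᵢ = 1/116 − 1/778 = 0.0073353 mm⁻¹, so dᵢ ≈ 136.3263 mm.
Magnification m = dᵢ/dₒ = 136.3263/778 ≈ 0.17523.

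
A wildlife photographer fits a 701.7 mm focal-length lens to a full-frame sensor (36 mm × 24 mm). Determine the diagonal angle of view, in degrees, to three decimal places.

3.532°

Sensor diagonal = √(36² + 24²) = √1872.0000 ≈ 43.2666 mm.
Angle of view α = 2·arctan(d/2f) with d = 43.2666 mm and f = 701.7 mm.
d/2f = 0.03083; arctan(0.03083) ≈ 1.7659°, so α ≈ 3.5317°.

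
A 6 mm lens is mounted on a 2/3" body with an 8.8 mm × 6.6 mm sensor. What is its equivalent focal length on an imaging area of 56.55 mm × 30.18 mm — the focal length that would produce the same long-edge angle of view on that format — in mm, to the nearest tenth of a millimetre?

38.6 mm

Equal angle of view means equal width/f ratio, so f₂ = f₁ · (width₂/width₁) = 6 × 56.55/8.8.
f₂ = 6 × 6.42614 ≈ 38.557 mm.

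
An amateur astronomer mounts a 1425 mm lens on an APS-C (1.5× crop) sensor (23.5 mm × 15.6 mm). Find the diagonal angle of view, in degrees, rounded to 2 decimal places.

1.13°

Sensor diagonal = √(23.5² + 15.6²) = √795.6100 ≈ 28.2066 mm.
Angle of view α = 2·arctan(d/2f) with d = 28.2066 mm and f = 1425 mm.
d/2f = 0.00990; arctan(0.00990) ≈ 0.5670°, so α ≈ 1.1341°.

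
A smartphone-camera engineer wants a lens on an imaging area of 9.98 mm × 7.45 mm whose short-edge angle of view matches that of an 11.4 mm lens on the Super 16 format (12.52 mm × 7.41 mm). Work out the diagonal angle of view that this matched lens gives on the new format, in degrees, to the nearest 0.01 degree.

57.03°

Equal short-edge AOV ⇒ f₂ = f₁ · 7.45/7.41 = 11.4 × 1.00540 ≈ 11.4615 mm.
Sensor diagonal = √(9.98² + 7.45²) = √155.1029 ≈ 12.4540 mm.
Diagonal AOV on the new format = 2·arctan(12.4540 / (2 × 11.4615)) = 2·arctan(0.54330) ≈ 57.0302°.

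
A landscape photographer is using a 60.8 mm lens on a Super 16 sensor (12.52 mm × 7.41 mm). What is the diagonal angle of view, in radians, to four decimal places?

0.2382 rad

Sensor diagonal = √(12.52² + 7.41²) = √211.6585 ≈ 14.5485 mm.
Angle of view α = 2·arctan(d/2f) with d = 14.5485 mm and f = 60.8 mm.
d/2f = 0.11964; arctan(0.11964) ≈ 0.1191 rad, so α ≈ 0.2382 rad.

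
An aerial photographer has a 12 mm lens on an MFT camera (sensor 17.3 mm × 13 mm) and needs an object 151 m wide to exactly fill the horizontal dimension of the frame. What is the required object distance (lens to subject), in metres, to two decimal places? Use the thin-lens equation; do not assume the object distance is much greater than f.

W: 151 m = 151000 mm.
Magnification m = w/W = dᵢ/dₒ; combined with 1/f = 1/dₒ + 1/dᵢ this gives dₒ = f·(1 + W/w).
dₒ = 12 mm × (1 + 151000/17.3) = 12 × 8729.3237 ≈ 104751.884 mm = 104.752 m.

104.75 m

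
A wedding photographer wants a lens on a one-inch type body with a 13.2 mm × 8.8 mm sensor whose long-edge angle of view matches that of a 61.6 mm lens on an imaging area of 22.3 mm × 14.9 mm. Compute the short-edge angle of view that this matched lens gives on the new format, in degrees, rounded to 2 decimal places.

Equal long-edge AOV ⇒ f₂ = f₁ · 13.2/22.3 = 61.6 × 0.59193 ≈ 36.4628 mm.
Short-edge AOV on the new format = 2·arctan(8.8 / (2 × 36.4628)) = 2·arctan(0.12067) ≈ 13.7613°.

13.76°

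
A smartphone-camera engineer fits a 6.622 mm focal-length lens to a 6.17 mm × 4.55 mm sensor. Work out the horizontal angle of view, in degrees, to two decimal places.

49.96°

Angle of view α = 2·arctan(w/2f) with w = 6.17 mm and f = 6.622 mm.
w/2f = 0.46587; arctan(0.46587) ≈ 24.9795°, so α ≈ 49.9589°.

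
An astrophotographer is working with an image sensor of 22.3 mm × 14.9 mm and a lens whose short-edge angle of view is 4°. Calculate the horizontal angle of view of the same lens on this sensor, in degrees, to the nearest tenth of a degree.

From the short-edge AOV: f = 14.9 / (2·tan(2°)) = 14.9 / 0.06984 ≈ 213.3401 mm.
Horizontal AOV = 2·arctan(22.3 / (2 × 213.3401)) = 2·arctan(0.05226) ≈ 5.9836°.

6.0°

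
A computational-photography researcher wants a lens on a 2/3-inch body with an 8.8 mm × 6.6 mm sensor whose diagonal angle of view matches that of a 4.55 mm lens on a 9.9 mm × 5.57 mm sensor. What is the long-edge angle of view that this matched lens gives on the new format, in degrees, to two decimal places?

Sensor diagonal = √(9.9² + 5.57²) = √129.0349 ≈ 11.3594 mm.
Sensor diagonal = √(8.8² + 6.6²) = √121.0000 ≈ 11.0000 mm.
Equal diagonal AOV ⇒ f₂ = f₁ · 11.0000/11.3594 = 4.55 × 0.96837 ≈ 4.4061 mm.
Long-edge AOV on the new format = 2·arctan(8.8 / (2 × 4.4061)) = 2·arctan(0.99862) ≈ 89.9211°.

89.92°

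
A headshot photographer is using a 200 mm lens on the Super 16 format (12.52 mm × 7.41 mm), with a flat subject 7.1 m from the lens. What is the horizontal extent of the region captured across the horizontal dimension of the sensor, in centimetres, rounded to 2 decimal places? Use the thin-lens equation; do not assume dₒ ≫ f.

43.19 cm

dₒ: 7.1 m = 7100 mm.
Similar triangles through the lens centre give W/dₒ = w/dᵢ; with 1/f = 1/dₒ + 1/dᵢ this gives W = w·(dₒ − f)/f.
W = 12.52 mm × (7100 − 200) / 200 = 12.52 × 34.5000 ≈ 431.940 mm = 43.194 cm.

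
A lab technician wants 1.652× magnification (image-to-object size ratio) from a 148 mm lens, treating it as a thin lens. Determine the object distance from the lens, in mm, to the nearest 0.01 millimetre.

With m = dᵢ/dₒ and 1/f = 1/dₒ + 1/dᵢ, substituting dᵢ = m·dₒ gives 1/f = (1 + 1/m)/dₒ, hence dₒ = f·(1 + 1/m).
dₒ = 148 × (1 + 1/1.652) = 148 × 1.60533 ≈ 237.588 mm.

237.59 mm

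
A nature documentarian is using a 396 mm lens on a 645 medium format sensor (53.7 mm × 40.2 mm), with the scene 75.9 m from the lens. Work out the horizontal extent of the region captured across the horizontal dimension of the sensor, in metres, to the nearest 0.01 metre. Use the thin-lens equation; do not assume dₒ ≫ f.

10.24 m

dₒ: 75.9 m = 75900 mm.
Similar triangles through the lens centre give W/dₒ = w/dᵢ; with 1/f = 1/dₒ + 1/dᵢ this gives W = w·(dₒ − f)/f.
W = 53.7 mm × (75900 − 396) / 396 = 53.7 × 190.6667 ≈ 10238.800 mm = 10.2388 m.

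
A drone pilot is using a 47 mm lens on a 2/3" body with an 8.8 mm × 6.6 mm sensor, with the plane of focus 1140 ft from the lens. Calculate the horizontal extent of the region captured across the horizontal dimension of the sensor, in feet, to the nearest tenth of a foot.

213.4 ft

dₒ: 1140 ft × 304.8 mm/ft = 347471.99 mm.
Similar triangles through the lens centre give W/dₒ = w/dᵢ; with 1/f = 1/dₒ + 1/dᵢ this gives W = w·(dₒ − f)/f.
W = 8.8 mm × (347472 − 47) / 47 = 8.8 × 7392.0210 ≈ 65049.785 mm = 65049.785/304.8 ft = 213.418 ft.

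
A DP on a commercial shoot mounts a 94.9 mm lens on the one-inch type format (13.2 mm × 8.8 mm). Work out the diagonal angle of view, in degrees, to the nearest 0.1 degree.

Sensor diagonal = √(13.2² + 8.8²) = √251.6800 ≈ 15.8644 mm.
Angle of view α = 2·arctan(d/2f) with d = 15.8644 mm and f = 94.9 mm.
d/2f = 0.08358; arctan(0.08358) ≈ 4.7780°, so α ≈ 9.5559°.

9.6°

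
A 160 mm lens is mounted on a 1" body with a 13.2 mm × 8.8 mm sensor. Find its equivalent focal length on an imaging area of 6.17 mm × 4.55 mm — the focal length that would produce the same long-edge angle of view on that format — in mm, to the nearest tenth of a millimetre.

74.8 mm

Equal angle of view means equal width/f ratio, so f₂ = f₁ · (width₂/width₁) = 160 × 6.17/13.2.
f₂ = 160 × 0.46742 ≈ 74.788 mm.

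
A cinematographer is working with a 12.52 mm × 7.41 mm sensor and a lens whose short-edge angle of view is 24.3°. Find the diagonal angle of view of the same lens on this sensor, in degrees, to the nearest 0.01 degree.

45.83°

From the short-edge AOV: f = 7.41 / (2·tan(12.15°)) = 7.41 / 0.43059 ≈ 17.2090 mm.
Sensor diagonal = √(12.52² + 7.41²) = √211.6585 ≈ 14.5485 mm.
Diagonal AOV = 2·arctan(14.5485 / (2 × 17.2090)) = 2·arctan(0.42270) ≈ 45.8276°.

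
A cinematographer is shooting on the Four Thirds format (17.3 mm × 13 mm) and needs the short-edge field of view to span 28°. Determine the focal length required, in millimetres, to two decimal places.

From α = 2·arctan(h/2f) we get f = h / (2·tan(α/2)).
With h = 13 mm and α/2 = 14°, tan(α/2) ≈ 0.24933, so f ≈ 13 / 0.49866 ≈ 26.0701 mm.

26.07 mm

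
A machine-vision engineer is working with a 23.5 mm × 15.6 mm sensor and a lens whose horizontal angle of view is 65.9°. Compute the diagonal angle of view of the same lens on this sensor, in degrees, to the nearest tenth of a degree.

From the horizontal AOV: f = 23.5 / (2·tan(32.95°)) = 23.5 / 1.29634 ≈ 18.1280 mm.
Sensor diagonal = √(23.5² + 15.6²) = √795.6100 ≈ 28.2066 mm.
Diagonal AOV = 2·arctan(28.2066 / (2 × 18.1280)) = 2·arctan(0.77798) ≈ 75.7646°.

75.8°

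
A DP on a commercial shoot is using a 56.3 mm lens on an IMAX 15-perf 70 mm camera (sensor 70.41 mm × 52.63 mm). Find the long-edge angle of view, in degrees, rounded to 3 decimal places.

Angle of view α = 2·arctan(w/2f) with w = 70.41 mm and f = 56.3 mm.
w/2f = 0.62531; arctan(0.62531) ≈ 32.0182°, so α ≈ 64.0364°.

64.036°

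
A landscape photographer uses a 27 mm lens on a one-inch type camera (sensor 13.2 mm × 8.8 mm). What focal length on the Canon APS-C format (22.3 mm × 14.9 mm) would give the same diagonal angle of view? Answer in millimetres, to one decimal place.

45.6 mm

Sensor diagonal = √(13.2² + 8.8²) = √251.6800 ≈ 15.8644 mm.
Sensor diagonal = √(22.3² + 14.9²) = √719.3000 ≈ 26.8198 mm.
Equal angle of view means equal diagonal/f ratio, so f₂ = f₁ · (diagonal₂/diagonal₁) = 27 × 26.8198/15.8644.
f₂ = 27 × 1.69056 ≈ 45.645 mm.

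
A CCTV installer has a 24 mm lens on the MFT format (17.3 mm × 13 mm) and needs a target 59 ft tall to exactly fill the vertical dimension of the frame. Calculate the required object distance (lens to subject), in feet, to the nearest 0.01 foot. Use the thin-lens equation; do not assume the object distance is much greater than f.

109.00 ft

W: 59 ft × 304.8 mm/ft = 17983.20 mm.
Magnification m = h/W = dᵢ/dₒ; combined with 1/f = 1/dₒ + 1/dᵢ this gives dₒ = f·(1 + W/h).
dₒ = 24 mm × (1 + 17983.2/13) = 24 × 1384.3230 ≈ 33223.753 mm = 33223.753/304.8 ft = 109.002 ft.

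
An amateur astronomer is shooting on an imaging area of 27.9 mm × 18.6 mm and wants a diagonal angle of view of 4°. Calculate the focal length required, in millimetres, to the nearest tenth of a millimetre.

480.1 mm

Sensor diagonal = √(27.9² + 18.6²) = √1124.3700 ≈ 33.5316 mm.
From α = 2·arctan(d/2f) we get f = d / (2·tan(α/2)).
With d = 33.5316 mm and α/2 = 2°, tan(α/2) ≈ 0.03492, so f ≈ 33.5316 / 0.06984 ≈ 480.1101 mm.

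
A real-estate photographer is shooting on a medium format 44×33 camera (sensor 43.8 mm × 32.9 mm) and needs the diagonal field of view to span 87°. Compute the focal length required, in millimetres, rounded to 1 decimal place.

28.9 mm

Sensor diagonal = √(43.8² + 32.9²) = √3000.8500 ≈ 54.7800 mm.
From α = 2·arctan(d/2f) we get f = d / (2·tan(α/2)).
With d = 54.7800 mm and α/2 = 43.5°, tan(α/2) ≈ 0.94896, so f ≈ 54.7800 / 1.89793 ≈ 28.8630 mm.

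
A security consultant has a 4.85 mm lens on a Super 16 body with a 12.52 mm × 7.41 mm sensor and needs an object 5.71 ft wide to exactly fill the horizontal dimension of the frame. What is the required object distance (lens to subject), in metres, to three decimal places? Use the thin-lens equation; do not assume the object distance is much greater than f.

0.679 m

W: 5.71 ft × 304.8 mm/ft = 1740.41 mm.
Magnification m = w/W = dᵢ/dₒ; combined with 1/f = 1/dₒ + 1/dᵢ this gives dₒ = f·(1 + W/w).
dₒ = 4.85 mm × (1 + 1740.41/12.52) = 4.85 × 140.0102 ≈ 679.050 mm = 0.67905 m.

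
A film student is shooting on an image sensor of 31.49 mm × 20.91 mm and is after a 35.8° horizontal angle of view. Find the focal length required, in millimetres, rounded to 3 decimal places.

From α = 2·arctan(w/2f) we get f = w / (2·tan(α/2)).
With w = 31.49 mm and α/2 = 17.9°, tan(α/2) ≈ 0.32299, so f ≈ 31.49 / 0.64598 ≈ 48.7475 mm.

48.747 mm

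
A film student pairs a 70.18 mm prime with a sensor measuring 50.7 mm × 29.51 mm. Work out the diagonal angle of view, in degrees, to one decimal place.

Sensor diagonal = √(50.7² + 29.51²) = √3441.3301 ≈ 58.6629 mm.
Angle of view α = 2·arctan(d/2f) with d = 58.6629 mm and f = 70.18 mm.
d/2f = 0.41795; arctan(0.41795) ≈ 22.6823°, so α ≈ 45.3646°.

45.4°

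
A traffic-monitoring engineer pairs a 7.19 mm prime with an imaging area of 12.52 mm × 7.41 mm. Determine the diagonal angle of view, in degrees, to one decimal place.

90.7°

Sensor diagonal = √(12.52² + 7.41²) = √211.6585 ≈ 14.5485 mm.
Angle of view α = 2·arctan(d/2f) with d = 14.5485 mm and f = 7.19 mm.
d/2f = 1.01172; arctan(1.01172) ≈ 45.3337°, so α ≈ 90.6674°.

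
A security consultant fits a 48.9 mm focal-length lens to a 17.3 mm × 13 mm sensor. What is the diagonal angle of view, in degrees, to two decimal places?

Sensor diagonal = √(17.3² + 13²) = √468.2900 ≈ 21.6400 mm.
Angle of view α = 2·arctan(d/2f) with d = 21.6400 mm and f = 48.9 mm.
d/2f = 0.22127; arctan(0.22127) ≈ 12.4767°, so α ≈ 24.9534°.

24.95°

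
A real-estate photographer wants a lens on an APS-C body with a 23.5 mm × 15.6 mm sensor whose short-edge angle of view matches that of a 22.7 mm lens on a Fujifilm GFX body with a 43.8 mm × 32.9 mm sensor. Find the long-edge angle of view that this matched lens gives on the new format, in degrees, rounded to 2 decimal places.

95.02°

Equal short-edge AOV ⇒ f₂ = f₁ · 15.6/32.9 = 22.7 × 0.47416 ≈ 10.7635 mm.
Long-edge AOV on the new format = 2·arctan(23.5 / (2 × 10.7635)) = 2·arctan(1.09165) ≈ 95.0178°.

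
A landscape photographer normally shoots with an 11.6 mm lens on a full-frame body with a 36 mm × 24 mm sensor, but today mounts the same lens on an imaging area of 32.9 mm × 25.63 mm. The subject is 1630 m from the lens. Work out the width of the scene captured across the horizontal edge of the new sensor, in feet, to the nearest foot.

The focal length stays 11.6 mm; the relevant sensor dimension is now w = 32.9 mm. Object distance dₒ = 1630 m = 1.63e+06 mm.
Thin-lens field width W = w·(dₒ − f)/f = 32.9 × (1.63e+06 − 11.6)/11.6 ≈ 4622984.341 mm = 4622984.341/304.8 ft = 15167.3 ft.

15167 ft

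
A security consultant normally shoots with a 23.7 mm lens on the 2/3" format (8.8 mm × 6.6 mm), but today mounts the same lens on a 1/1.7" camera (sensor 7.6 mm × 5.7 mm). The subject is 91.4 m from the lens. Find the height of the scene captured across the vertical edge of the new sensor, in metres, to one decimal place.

The focal length stays 23.7 mm; the relevant sensor dimension is now h = 5.7 mm. Object distance dₒ = 91.4 m = 91400 mm.
Thin-lens field height W = h·(dₒ − f)/f = 5.7 × (91400 − 23.7)/23.7 ≈ 21976.578 mm = 21.9766 m.

22.0 m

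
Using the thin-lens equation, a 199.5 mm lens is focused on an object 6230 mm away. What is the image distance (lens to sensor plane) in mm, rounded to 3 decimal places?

206.100 mm

1/dᵢ = 1/f − 1/dₒ = 1/199.5 − 1/6230 = 0.0048520 mm⁻¹.
dᵢ = 1/0.0048520 ≈ 206.0998 mm.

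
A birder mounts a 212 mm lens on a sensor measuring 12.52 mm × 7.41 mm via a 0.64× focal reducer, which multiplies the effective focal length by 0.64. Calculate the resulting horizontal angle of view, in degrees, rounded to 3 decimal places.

Effective focal length f = 212 × 0.64 = 135.68 mm.
α = 2·arctan(12.52 / (2 × 135.68)) = 2·arctan(0.04614) ≈ 5.2833°.

5.283°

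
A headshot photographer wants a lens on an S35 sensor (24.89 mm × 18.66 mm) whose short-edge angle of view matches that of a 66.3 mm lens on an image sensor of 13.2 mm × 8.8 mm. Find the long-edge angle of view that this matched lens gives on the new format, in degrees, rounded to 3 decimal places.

Equal short-edge AOV ⇒ f₂ = f₁ · 18.66/8.8 = 66.3 × 2.12045 ≈ 140.5861 mm.
Long-edge AOV on the new format = 2·arctan(24.89 / (2 × 140.5861)) = 2·arctan(0.08852) ≈ 10.1175°.

10.118°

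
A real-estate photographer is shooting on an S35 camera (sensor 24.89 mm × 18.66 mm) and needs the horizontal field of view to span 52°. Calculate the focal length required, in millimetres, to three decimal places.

25.516 mm

From α = 2·arctan(w/2f) we get f = w / (2·tan(α/2)).
With w = 24.89 mm and α/2 = 26°, tan(α/2) ≈ 0.48773, so f ≈ 24.89 / 0.97547 ≈ 25.5160 mm.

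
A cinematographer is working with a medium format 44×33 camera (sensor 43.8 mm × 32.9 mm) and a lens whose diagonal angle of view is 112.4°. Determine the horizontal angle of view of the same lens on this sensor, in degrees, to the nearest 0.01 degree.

Sensor diagonal = √(43.8² + 32.9²) = √3000.8500 ≈ 54.7800 mm.
From the diagonal AOV: f = 54.7800 / (2·tan(56.2°)) = 54.7800 / 2.98756 ≈ 18.3360 mm.
Horizontal AOV = 2·arctan(43.8 / (2 × 18.3360)) = 2·arctan(1.19437) ≈ 100.1238°.

100.12°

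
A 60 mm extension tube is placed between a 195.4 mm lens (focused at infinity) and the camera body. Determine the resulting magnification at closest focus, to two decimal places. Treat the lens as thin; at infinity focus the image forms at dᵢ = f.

0.31×

The tube moves the image plane from f to f + e, so dᵢ = 195.4 + 60 = 255.4 mm. Focus is achieved when 1/f = 1/dₒ + 1/dᵢ, giving dₒ = 1/(1/f − 1/(f+e)).
Magnification m = dᵢ/dₒ = (f+e)·(1/f − 1/(f+e)) = e/f = 60/195.4 ≈ 0.3071.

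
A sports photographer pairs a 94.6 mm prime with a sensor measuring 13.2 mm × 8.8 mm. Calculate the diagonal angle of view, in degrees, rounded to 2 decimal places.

9.59°

Sensor diagonal = √(13.2² + 8.8²) = √251.6800 ≈ 15.8644 mm.
Angle of view α = 2·arctan(d/2f) with d = 15.8644 mm and f = 94.6 mm.
d/2f = 0.08385; arctan(0.08385) ≈ 4.7930°, so α ≈ 9.5861°.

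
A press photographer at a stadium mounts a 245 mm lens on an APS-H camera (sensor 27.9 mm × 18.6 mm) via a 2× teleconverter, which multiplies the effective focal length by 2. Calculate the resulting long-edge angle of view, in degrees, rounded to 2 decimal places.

3.26°

Effective focal length f = 245 × 2 = 490 mm.
α = 2·arctan(27.9 / (2 × 490)) = 2·arctan(0.02847) ≈ 3.2615°.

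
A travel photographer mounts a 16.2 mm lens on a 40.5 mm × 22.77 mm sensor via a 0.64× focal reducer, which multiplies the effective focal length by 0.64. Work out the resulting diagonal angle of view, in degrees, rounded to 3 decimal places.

131.898°

Effective focal length f = 16.2 × 0.64 = 10.368 mm.
Sensor diagonal = √(40.5² + 22.77²) = √2158.7229 ≈ 46.4621 mm.
α = 2·arctan(46.462 / (2 × 10.368)) = 2·arctan(2.24065) ≈ 131.8976°.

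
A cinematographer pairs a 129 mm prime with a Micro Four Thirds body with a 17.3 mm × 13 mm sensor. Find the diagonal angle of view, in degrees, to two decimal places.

Sensor diagonal = √(17.3² + 13²) = √468.2900 ≈ 21.6400 mm.
Angle of view α = 2·arctan(d/2f) with d = 21.6400 mm and f = 129 mm.
d/2f = 0.08388; arctan(0.08388) ≈ 4.7945°, so α ≈ 9.5890°.

9.59°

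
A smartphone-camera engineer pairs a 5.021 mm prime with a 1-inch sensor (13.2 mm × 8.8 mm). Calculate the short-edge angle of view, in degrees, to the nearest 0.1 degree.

82.5°

Angle of view α = 2·arctan(h/2f) with h = 8.8 mm and f = 5.021 mm.
h/2f = 0.87632; arctan(0.87632) ≈ 41.2287°, so α ≈ 82.4574°.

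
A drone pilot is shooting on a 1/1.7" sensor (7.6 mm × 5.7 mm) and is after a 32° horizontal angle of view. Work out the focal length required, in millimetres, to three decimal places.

From α = 2·arctan(w/2f) we get f = w / (2·tan(α/2)).
With w = 7.6 mm and α/2 = 16°, tan(α/2) ≈ 0.28675, so f ≈ 7.6 / 0.57349 ≈ 13.2522 mm.

13.252 mm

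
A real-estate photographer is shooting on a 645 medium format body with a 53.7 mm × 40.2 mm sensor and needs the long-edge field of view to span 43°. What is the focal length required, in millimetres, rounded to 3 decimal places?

68.163 mm

From α = 2·arctan(w/2f) we get f = w / (2·tan(α/2)).
With w = 53.7 mm and α/2 = 21.5°, tan(α/2) ≈ 0.39391, so f ≈ 53.7 / 0.78782 ≈ 68.1627 mm.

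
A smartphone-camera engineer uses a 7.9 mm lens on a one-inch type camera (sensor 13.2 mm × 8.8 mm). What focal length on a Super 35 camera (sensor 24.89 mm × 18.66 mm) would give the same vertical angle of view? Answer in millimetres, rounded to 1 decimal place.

Equal angle of view means equal height/f ratio, so f₂ = f₁ · (height₂/height₁) = 7.9 × 18.66/8.8.
f₂ = 7.9 × 2.12045 ≈ 16.752 mm.

16.8 mm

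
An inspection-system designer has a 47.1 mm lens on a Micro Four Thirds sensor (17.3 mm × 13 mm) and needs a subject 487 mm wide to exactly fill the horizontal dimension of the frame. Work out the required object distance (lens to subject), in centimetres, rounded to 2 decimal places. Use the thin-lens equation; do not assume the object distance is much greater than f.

Magnification m = w/W = dᵢ/dₒ; combined with 1/f = 1/dₒ + 1/dᵢ this gives dₒ = f·(1 + W/w).
dₒ = 47.1 mm × (1 + 487/17.3) = 47.1 × 29.1503 ≈ 1372.979 mm = 137.298 cm.

137.30 cm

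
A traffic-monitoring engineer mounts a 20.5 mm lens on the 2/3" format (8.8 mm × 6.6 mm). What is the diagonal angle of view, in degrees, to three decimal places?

30.037°

Sensor diagonal = √(8.8² + 6.6²) = √121.0000 ≈ 11.0000 mm.
Angle of view α = 2·arctan(d/2f) with d = 11.0000 mm and f = 20.5 mm.
d/2f = 0.26829; arctan(0.26829) ≈ 15.0184°, so α ≈ 30.0367°.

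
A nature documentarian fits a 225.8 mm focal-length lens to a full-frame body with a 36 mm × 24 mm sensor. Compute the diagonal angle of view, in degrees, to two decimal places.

Sensor diagonal = √(36² + 24²) = √1872.0000 ≈ 43.2666 mm.
Angle of view α = 2·arctan(d/2f) with d = 43.2666 mm and f = 225.8 mm.
d/2f = 0.09581; arctan(0.09581) ≈ 5.4727°, so α ≈ 10.9453°.

10.95°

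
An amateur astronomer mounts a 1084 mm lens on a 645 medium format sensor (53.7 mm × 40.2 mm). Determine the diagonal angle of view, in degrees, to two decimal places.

3.54°

Sensor diagonal = √(53.7² + 40.2²) = √4499.7300 ≈ 67.0800 mm.
Angle of view α = 2·arctan(d/2f) with d = 67.0800 mm and f = 1084 mm.
d/2f = 0.03094; arctan(0.03094) ≈ 1.7722°, so α ≈ 3.5444°.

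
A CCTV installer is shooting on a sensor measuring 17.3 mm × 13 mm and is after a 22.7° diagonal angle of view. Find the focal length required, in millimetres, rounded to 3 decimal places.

Sensor diagonal = √(17.3² + 13²) = √468.2900 ≈ 21.6400 mm.
From α = 2·arctan(d/2f) we get f = d / (2·tan(α/2)).
With d = 21.6400 mm and α/2 = 11.35°, tan(α/2) ≈ 0.20073, so f ≈ 21.6400 / 0.40145 ≈ 53.9040 mm.

53.904 mm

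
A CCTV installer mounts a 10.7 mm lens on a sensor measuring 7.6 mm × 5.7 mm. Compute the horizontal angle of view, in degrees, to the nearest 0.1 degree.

39.1°

Angle of view α = 2·arctan(w/2f) with w = 7.6 mm and f = 10.7 mm.
w/2f = 0.35514; arctan(0.35514) ≈ 19.5520°, so α ≈ 39.1040°.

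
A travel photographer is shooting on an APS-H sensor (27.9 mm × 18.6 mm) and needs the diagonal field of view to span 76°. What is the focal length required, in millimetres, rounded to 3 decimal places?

21.459 mm

Sensor diagonal = √(27.9² + 18.6²) = √1124.3700 ≈ 33.5316 mm.
From α = 2·arctan(d/2f) we get f = d / (2·tan(α/2)).
With d = 33.5316 mm and α/2 = 38°, tan(α/2) ≈ 0.78129, so f ≈ 33.5316 / 1.56257 ≈ 21.4593 mm.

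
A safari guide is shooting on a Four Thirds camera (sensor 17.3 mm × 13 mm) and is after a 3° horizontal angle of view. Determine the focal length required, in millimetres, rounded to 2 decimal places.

From α = 2·arctan(w/2f) we get f = w / (2·tan(α/2)).
With w = 17.3 mm and α/2 = 1.5°, tan(α/2) ≈ 0.02619, so f ≈ 17.3 / 0.05237 ≈ 330.3302 mm.

330.33 mm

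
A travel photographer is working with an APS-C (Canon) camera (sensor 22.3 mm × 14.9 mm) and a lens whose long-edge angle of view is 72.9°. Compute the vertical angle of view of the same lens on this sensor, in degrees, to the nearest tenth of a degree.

From the long-edge AOV: f = 22.3 / (2·tan(36.45°)) = 22.3 / 1.47722 ≈ 15.0959 mm.
Vertical AOV = 2·arctan(14.9 / (2 × 15.0959)) = 2·arctan(0.49351) ≈ 52.5338°.

52.5°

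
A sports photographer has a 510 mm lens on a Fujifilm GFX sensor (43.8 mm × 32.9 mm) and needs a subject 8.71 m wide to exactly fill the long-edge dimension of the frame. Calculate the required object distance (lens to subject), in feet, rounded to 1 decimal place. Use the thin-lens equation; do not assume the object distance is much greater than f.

334.4 ft

W: 8.71 m = 8710 mm.
Magnification m = w/W = dᵢ/dₒ; combined with 1/f = 1/dₒ + 1/dᵢ this gives dₒ = f·(1 + W/w).
dₒ = 510 mm × (1 + 8710/43.8) = 510 × 199.8584 ≈ 101927.808 mm = 101927.808/304.8 ft = 334.409 ft.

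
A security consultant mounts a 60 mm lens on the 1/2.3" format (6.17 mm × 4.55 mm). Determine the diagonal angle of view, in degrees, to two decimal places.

7.31°

Sensor diagonal = √(6.17² + 4.55²) = √58.7714 ≈ 7.6663 mm.
Angle of view α = 2·arctan(d/2f) with d = 7.6663 mm and f = 60 mm.
d/2f = 0.06389; arctan(0.06389) ≈ 3.6554°, so α ≈ 7.3108°.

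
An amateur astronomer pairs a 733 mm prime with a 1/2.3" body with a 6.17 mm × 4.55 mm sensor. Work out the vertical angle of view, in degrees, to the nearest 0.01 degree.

Angle of view α = 2·arctan(h/2f) with h = 4.55 mm and f = 733 mm.
h/2f = 0.00310; arctan(0.00310) ≈ 0.1778°, so α ≈ 0.3557°.

0.36°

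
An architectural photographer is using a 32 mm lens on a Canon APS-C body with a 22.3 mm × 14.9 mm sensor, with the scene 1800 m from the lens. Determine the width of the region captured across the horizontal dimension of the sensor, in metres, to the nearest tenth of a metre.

1254.4 m

dₒ: 1800 m = 1.8e+06 mm.
Similar triangles through the lens centre give W/dₒ = w/dᵢ; with 1/f = 1/dₒ + 1/dᵢ this gives W = w·(dₒ − f)/f.
W = 22.3 mm × (1.8e+06 − 32) / 32 = 22.3 × 56249.0000 ≈ 1254352.700 mm = 1254.35 m.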